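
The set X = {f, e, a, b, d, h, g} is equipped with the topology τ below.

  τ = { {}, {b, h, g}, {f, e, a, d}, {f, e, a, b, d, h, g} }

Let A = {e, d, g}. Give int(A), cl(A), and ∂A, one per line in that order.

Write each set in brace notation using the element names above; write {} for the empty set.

open subsets of A: {}; so int(A) = {}
closure: X∖int(X∖A) = X∖{} = {f, e, a, b, d, h, g}
∂A = {f, e, a, b, d, h, g} minus {} = {f, e, a, b, d, h, g}

int(A) = {}
cl(A)  = {f, e, a, b, d, h, g}
∂A     = {f, e, a, b, d, h, g}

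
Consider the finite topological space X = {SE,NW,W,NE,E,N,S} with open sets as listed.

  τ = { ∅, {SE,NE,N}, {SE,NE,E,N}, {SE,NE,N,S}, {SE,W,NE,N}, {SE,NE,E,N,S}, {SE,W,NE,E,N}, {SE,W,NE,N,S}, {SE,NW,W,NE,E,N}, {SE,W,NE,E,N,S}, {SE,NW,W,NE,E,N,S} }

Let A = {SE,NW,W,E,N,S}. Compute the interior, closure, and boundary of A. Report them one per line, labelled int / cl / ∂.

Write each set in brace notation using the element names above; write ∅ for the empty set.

open subsets of A: ∅; so int(A) = ∅
closure: X∖int(X∖A) = X∖∅ = {SE,NW,W,NE,E,N,S}
∂A = {SE,NW,W,NE,E,N,S} minus ∅ = {SE,NW,W,NE,E,N,S}

int(A) = ∅
cl(A)  = {SE,NW,W,NE,E,N,S}
∂A     = {SE,NW,W,NE,E,N,S}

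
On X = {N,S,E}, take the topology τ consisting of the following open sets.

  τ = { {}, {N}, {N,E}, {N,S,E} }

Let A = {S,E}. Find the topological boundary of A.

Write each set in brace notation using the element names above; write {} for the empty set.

U open, U⊆A: {}. int(A) = ⋃ = {}
X∖A={N}, int(X∖A)={N}, hence cl(A)={S,E}
∂A: remove int from cl → {S,E}

{S,E}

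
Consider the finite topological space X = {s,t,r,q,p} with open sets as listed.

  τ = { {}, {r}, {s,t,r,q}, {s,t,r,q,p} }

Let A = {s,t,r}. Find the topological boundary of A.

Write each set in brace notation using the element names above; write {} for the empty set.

{s,t,q,p}

interior: largest open inside A is {r} (from {}, {r})
cl via duality: int({q,p}) = {}, so X∖{} = {s,t,r,q,p}
cl∖int = {s,t,q,p}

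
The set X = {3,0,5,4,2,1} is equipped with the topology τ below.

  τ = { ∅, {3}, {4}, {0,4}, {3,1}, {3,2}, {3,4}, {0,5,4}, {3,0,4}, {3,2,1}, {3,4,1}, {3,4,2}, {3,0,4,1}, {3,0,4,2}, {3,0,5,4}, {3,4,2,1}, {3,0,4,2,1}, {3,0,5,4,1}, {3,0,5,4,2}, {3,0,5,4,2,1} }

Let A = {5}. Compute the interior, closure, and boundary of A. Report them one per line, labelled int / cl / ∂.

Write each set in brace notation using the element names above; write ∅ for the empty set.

open subsets of A: ∅; so int(A) = ∅
closure: X∖int(X∖A) = X∖{3,0,4,2,1} = {5}
∂A = {5} minus ∅ = {5}

int(A) = ∅
cl(A)  = {5}
∂A     = {5}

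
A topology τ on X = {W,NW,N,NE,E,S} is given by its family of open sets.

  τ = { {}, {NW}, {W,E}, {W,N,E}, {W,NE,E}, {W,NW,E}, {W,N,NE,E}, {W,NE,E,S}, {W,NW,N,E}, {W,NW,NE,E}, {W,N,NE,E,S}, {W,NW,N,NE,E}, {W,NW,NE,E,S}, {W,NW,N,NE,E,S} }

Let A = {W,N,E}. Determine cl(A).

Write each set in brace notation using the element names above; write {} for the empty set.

cl via duality: int({NW,NE,S}) = {NW}, so X∖{NW} = {W,N,NE,E,S}

{W,N,NE,E,S}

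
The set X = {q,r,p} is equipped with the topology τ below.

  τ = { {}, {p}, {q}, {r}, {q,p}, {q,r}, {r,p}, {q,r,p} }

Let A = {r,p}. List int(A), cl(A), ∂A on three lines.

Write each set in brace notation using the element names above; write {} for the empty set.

int(A) = {r,p}
cl(A)  = {r,p}
∂A     = {}

opens ⊆ A: {}, {r}, {p}, {r,p}; union → int = {r,p}
complement {q}; its interior {q}; cl(A) = X∖{q} = {r,p}
boundary = {r,p} ∖ {r,p} = {}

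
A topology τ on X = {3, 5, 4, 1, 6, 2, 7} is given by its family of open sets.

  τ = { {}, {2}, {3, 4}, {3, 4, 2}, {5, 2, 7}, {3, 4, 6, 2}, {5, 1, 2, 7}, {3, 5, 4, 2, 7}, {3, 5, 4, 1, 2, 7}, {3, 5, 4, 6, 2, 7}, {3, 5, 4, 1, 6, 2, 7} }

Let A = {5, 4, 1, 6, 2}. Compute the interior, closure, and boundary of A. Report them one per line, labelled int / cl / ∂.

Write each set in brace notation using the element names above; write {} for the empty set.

int(A) = {2}
cl(A)  = {3, 5, 4, 1, 6, 2, 7}
∂A     = {3, 5, 4, 1, 6, 7}

interior: largest open inside A is {2} (from {}, {2})
cl via duality: int({3, 7}) = {}, so X∖{} = {3, 5, 4, 1, 6, 2, 7}
cl∖int = {3, 5, 4, 1, 6, 7}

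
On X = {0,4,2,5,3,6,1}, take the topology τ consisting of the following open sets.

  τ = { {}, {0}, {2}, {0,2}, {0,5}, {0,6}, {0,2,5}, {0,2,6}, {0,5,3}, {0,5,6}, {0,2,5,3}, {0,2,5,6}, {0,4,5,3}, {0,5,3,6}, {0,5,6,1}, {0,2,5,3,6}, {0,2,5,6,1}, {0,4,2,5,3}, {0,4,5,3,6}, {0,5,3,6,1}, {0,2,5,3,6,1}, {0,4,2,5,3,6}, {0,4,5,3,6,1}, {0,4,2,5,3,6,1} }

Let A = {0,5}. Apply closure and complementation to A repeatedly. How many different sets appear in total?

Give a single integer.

4

X∖A={4,2,3,6,1}, int(X∖A)={2}, hence cl(A)={0,4,5,3,6,1}
Orbit (k=closure, c=complement):
  1. A     = {0,5}
  2. kA    = {0,4,5,3,6,1}
  3. cA    = {4,2,3,6,1}
  4. ckA   = {2}
(closed under both — stop)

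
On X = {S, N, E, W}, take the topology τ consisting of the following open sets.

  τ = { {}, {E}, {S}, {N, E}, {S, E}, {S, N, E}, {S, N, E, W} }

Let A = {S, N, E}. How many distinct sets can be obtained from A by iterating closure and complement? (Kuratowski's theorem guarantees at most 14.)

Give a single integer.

closure: X∖int(X∖A) = X∖{} = {S, N, E, W}
Let k=closure and c=complement:
  1. A     = {S, N, E}
  2. kA    = {S, N, E, W}
  3. cA    = {W}
  4. ckA   = {}
— saturated at 4

4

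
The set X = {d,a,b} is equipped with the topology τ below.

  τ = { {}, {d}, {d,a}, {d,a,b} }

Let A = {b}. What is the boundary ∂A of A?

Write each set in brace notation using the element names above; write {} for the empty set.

open subsets of A: {}; so int(A) = {}
closure: X∖int(X∖A) = X∖{d,a} = {b}
∂A = {b} minus {} = {b}

{b}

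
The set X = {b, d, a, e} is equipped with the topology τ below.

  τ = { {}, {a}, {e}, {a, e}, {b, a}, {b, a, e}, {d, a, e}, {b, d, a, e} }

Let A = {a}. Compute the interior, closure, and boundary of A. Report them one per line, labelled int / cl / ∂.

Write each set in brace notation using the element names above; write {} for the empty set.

int(A) = {a}
cl(A)  = {b, d, a}
∂A     = {b, d}

interior: largest open inside A is {a} (from {}, {a})
cl via duality: int({b, d, e}) = {e}, so X∖{e} = {b, d, a}
cl∖int = {b, d}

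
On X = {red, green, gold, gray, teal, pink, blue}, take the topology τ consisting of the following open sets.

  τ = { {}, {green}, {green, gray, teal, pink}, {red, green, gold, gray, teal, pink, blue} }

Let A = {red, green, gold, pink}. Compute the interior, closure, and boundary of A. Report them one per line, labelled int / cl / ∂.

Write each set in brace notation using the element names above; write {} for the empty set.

open subsets of A: {}, {green}; so int(A) = {green}
closure: X∖int(X∖A) = X∖{} = {red, green, gold, gray, teal, pink, blue}
∂A = {red, green, gold, gray, teal, pink, blue} minus {green} = {red, gold, gray, teal, pink, blue}

int(A) = {green}
cl(A)  = {red, green, gold, gray, teal, pink, blue}
∂A     = {red, gold, gray, teal, pink, blue}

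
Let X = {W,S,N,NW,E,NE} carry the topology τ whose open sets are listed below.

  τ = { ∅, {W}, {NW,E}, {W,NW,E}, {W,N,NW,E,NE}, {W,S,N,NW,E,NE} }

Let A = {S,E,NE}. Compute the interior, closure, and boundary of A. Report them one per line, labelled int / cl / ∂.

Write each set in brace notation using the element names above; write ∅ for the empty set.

int(A) = ∅
cl(A)  = {S,N,NW,E,NE}
∂A     = {S,N,NW,E,NE}

interior: largest open inside A is ∅ (from ∅)
cl via duality: int({W,N,NW}) = {W}, so X∖{W} = {S,N,NW,E,NE}
cl∖int = {S,N,NW,E,NE}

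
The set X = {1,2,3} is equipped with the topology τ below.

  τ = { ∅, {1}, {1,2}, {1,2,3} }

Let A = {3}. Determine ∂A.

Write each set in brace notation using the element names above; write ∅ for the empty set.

U open, U⊆A: ∅. int(A) = ⋃ = ∅
X∖A={1,2}, int(X∖A)={1,2}, hence cl(A)={3}
∂A: remove int from cl → {3}

{3}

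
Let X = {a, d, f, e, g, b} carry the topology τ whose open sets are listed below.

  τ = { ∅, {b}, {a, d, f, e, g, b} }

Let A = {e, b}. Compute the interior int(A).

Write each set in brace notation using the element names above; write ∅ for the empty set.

{b}

interior: largest open inside A is {b} (from ∅, {b})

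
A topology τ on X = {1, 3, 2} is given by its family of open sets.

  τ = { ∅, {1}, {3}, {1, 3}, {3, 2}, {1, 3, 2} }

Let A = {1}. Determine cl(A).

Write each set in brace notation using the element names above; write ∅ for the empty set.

closure: X∖int(X∖A) = X∖{3, 2} = {1}

{1}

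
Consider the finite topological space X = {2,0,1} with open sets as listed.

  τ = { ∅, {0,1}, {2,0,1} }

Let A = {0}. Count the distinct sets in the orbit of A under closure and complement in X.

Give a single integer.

4

cl via duality: int({2,1}) = ∅, so X∖∅ = {2,0,1}
Write k for closure, c for complement:
  1. A     = {0}
  2. kA    = {2,0,1}
  3. cA    = {2,1}
  4. ckA   = ∅
applying k or c yields no new set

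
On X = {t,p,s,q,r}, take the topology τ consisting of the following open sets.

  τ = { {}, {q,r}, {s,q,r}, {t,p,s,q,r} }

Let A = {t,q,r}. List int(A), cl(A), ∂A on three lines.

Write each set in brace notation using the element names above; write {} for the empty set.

opens ⊆ A: {}, {q,r}; union → int = {q,r}
complement {p,s}; its interior {}; cl(A) = X∖{} = {t,p,s,q,r}
boundary = {t,p,s,q,r} ∖ {q,r} = {t,p,s}

int(A) = {q,r}
cl(A)  = {t,p,s,q,r}
∂A     = {t,p,s}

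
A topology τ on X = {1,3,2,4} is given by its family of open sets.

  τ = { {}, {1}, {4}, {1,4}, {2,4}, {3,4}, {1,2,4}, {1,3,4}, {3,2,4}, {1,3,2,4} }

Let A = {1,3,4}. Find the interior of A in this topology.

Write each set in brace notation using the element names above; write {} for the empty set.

{1,3,4}

open subsets of A: {}, {4}, {1}, {3,4}, {1,4}, {1,3,4}; so int(A) = {1,3,4}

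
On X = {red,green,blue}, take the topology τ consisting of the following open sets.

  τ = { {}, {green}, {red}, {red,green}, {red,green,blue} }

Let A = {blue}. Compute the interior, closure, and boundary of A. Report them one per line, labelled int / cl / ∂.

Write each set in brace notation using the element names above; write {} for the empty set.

int(A) = {}
cl(A)  = {blue}
∂A     = {blue}

opens ⊆ A: {}; union → int = {}
complement {red,green}; its interior {red,green}; cl(A) = X∖{red,green} = {blue}
boundary = {blue} ∖ {} = {blue}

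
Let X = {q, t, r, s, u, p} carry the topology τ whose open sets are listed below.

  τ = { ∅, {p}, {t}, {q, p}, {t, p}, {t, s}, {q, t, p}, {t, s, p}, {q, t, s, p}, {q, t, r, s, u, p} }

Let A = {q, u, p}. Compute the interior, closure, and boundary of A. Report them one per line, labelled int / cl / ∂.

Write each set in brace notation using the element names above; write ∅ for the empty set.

int(A) = {q, p}
cl(A)  = {q, r, u, p}
∂A     = {r, u}

opens ⊆ A: ∅, {p}, {q, p}; union → int = {q, p}
complement {t, r, s}; its interior {t, s}; cl(A) = X∖{t, s} = {q, r, u, p}
boundary = {q, r, u, p} ∖ {q, p} = {r, u}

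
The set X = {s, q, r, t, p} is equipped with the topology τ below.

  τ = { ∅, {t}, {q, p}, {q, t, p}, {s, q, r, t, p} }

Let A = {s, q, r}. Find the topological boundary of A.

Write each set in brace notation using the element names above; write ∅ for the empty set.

{s, q, r, p}

U open, U⊆A: ∅. int(A) = ⋃ = ∅
X∖A={t, p}, int(X∖A)={t}, hence cl(A)={s, q, r, p}
∂A: remove int from cl → {s, q, r, p}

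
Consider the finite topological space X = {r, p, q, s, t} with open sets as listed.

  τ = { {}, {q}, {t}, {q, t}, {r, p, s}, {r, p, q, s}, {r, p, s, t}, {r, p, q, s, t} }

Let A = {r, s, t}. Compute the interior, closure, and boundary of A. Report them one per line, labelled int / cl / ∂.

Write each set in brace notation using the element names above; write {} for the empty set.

int(A) = {t}
cl(A)  = {r, p, s, t}
∂A     = {r, p, s}

U open, U⊆A: {}, {t}. int(A) = ⋃ = {t}
X∖A={p, q}, int(X∖A)={q}, hence cl(A)={r, p, s, t}
∂A: remove int from cl → {r, p, s}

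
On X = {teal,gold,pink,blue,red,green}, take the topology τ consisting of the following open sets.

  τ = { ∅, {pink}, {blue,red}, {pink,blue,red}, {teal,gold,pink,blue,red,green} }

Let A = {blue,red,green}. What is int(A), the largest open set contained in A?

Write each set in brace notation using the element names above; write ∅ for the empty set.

{blue,red}

opens ⊆ A: ∅, {blue,red}; union → int = {blue,red}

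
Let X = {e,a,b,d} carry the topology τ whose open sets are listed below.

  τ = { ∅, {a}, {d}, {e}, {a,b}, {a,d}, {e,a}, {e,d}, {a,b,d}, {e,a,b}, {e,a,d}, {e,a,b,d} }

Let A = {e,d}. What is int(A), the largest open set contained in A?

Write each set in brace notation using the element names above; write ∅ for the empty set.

{e,d}

U open, U⊆A: ∅, {e}, {d}, {e,d}. int(A) = ⋃ = {e,d}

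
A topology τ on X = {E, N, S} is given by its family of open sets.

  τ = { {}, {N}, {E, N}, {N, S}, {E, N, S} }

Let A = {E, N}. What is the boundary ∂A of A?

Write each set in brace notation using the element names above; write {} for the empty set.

{S}

interior: largest open inside A is {E, N} (from {}, {N}, {E, N})
cl via duality: int({S}) = {}, so X∖{} = {E, N, S}
cl∖int = {S}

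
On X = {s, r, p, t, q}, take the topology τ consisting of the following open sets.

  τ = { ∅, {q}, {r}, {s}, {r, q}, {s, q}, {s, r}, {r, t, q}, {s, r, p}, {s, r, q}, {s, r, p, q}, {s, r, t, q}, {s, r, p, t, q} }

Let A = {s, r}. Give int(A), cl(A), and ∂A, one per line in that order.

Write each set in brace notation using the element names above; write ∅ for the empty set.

int(A) = {s, r}
cl(A)  = {s, r, p, t}
∂A     = {p, t}

U open, U⊆A: ∅, {r}, {s}, {s, r}. int(A) = ⋃ = {s, r}
X∖A={p, t, q}, int(X∖A)={q}, hence cl(A)={s, r, p, t}
∂A: remove int from cl → {p, t}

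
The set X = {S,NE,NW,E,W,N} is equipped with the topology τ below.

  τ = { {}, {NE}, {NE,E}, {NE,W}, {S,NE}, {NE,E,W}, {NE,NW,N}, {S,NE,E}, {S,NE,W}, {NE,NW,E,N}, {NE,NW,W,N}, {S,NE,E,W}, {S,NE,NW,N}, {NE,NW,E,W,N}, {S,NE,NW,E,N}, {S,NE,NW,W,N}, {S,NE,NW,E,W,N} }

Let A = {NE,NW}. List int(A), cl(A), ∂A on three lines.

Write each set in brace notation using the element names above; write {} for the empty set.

int(A) = {NE}
cl(A)  = {S,NE,NW,E,W,N}
∂A     = {S,NW,E,W,N}

U open, U⊆A: {}, {NE}. int(A) = ⋃ = {NE}
X∖A={S,E,W,N}, int(X∖A)={}, hence cl(A)={S,NE,NW,E,W,N}
∂A: remove int from cl → {S,NW,E,W,N}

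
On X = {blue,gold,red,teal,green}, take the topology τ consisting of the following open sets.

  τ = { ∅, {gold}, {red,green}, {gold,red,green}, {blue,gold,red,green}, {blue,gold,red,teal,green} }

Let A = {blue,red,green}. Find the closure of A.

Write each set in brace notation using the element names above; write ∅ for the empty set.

X∖A={gold,teal}, int(X∖A)={gold}, hence cl(A)={blue,red,teal,green}

{blue,red,teal,green}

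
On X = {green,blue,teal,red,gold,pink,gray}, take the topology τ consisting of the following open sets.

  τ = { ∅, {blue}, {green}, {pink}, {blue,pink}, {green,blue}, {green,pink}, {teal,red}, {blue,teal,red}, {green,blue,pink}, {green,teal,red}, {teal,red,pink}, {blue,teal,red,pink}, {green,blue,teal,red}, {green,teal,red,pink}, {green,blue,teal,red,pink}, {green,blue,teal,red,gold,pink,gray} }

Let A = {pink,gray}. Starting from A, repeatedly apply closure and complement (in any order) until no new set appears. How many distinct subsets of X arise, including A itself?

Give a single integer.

6

X∖A={green,blue,teal,red,gold}, int(X∖A)={green,blue,teal,red}, hence cl(A)={gold,pink,gray}
Orbit (k=closure, c=complement):
  1. A     = {pink,gray}
  2. kA    = {gold,pink,gray}
  3. cA    = {green,blue,teal,red,gold}
  4. ckA   = {green,blue,teal,red}
  5. kcA   = {green,blue,teal,red,gold,gray}
  6. ckcA  = {pink}
(closed under both — stop)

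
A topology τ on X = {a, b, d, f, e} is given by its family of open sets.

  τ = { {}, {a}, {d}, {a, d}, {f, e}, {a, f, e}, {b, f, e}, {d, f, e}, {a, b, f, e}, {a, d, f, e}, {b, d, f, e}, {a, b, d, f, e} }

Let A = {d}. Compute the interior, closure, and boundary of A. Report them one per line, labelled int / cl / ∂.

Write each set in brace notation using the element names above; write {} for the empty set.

interior: largest open inside A is {d} (from {}, {d})
cl via duality: int({a, b, f, e}) = {a, b, f, e}, so X∖{a, b, f, e} = {d}
cl∖int = {}

int(A) = {d}
cl(A)  = {d}
∂A     = {}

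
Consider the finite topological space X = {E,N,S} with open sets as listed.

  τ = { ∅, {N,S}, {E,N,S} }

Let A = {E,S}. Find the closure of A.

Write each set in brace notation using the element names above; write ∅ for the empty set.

{E,N,S}

cl via duality: int({N}) = ∅, so X∖∅ = {E,N,S}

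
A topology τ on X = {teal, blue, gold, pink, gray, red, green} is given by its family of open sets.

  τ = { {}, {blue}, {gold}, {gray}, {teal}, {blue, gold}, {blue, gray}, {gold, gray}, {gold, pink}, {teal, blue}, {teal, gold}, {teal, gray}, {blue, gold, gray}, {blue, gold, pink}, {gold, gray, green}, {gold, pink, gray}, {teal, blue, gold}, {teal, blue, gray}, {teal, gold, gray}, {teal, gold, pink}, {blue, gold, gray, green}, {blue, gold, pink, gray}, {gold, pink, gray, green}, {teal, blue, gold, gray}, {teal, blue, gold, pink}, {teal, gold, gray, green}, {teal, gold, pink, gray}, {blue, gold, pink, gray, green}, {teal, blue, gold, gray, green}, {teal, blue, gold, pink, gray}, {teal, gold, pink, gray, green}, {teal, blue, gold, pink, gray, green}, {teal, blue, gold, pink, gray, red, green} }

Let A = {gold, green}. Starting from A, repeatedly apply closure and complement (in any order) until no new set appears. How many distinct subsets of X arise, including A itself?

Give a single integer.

cl via duality: int({teal, blue, pink, gray, red}) = {teal, blue, gray}, so X∖{teal, blue, gray} = {gold, pink, red, green}
Write k for closure, c for complement:
  1. A     = {gold, green}
  2. kA    = {gold, pink, red, green}
  3. cA    = {teal, blue, pink, gray, red}
  4. ckA   = {teal, blue, gray}
  5. kcA   = {teal, blue, pink, gray, red, green}
  6. kckA  = {teal, blue, gray, red, green}
  7. ckcA  = {gold}
  8. ckckA = {gold, pink}
applying k or c yields no new set

8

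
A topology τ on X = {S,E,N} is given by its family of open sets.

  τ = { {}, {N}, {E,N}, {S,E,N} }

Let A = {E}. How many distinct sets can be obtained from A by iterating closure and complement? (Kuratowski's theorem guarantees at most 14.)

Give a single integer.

6

complement {S,N}; its interior {N}; cl(A) = X∖{N} = {S,E}
With k = closure, c = complement:
  1. A     = {E}
  2. kA    = {S,E}
  3. cA    = {S,N}
  4. ckA   = {N}
  5. kcA   = {S,E,N}
  6. ckcA  = {}
k, c of each give nothing new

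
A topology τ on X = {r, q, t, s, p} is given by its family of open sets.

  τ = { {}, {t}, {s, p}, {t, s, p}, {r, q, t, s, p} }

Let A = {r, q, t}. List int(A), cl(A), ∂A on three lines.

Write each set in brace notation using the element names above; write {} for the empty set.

open subsets of A: {}, {t}; so int(A) = {t}
closure: X∖int(X∖A) = X∖{s, p} = {r, q, t}
∂A = {r, q, t} minus {t} = {r, q}

int(A) = {t}
cl(A)  = {r, q, t}
∂A     = {r, q}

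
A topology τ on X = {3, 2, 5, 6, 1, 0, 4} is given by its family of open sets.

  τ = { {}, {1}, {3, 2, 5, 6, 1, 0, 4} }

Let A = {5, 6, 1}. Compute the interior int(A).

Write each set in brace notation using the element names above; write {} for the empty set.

interior: largest open inside A is {1} (from {}, {1})

{1}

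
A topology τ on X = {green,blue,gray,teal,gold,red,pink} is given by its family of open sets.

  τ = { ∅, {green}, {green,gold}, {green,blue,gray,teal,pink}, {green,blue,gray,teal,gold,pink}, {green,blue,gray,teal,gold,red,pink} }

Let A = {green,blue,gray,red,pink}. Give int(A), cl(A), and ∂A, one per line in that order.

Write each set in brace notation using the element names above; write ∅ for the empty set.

int(A) = {green}
cl(A)  = {green,blue,gray,teal,gold,red,pink}
∂A     = {blue,gray,teal,gold,red,pink}

interior: largest open inside A is {green} (from ∅, {green})
cl via duality: int({teal,gold}) = ∅, so X∖∅ = {green,blue,gray,teal,gold,red,pink}
cl∖int = {blue,gray,teal,gold,red,pink}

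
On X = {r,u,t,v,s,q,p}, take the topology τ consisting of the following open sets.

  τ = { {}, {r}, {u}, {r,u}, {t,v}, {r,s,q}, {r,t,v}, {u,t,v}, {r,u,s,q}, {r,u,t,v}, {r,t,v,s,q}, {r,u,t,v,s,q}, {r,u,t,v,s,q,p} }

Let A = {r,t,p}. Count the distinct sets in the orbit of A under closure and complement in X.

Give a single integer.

complement {u,v,s,q}; its interior {u}; cl(A) = X∖{u} = {r,t,v,s,q,p}
With k = closure, c = complement:
  1. A     = {r,t,p}
  2. kA    = {r,t,v,s,q,p}
  3. cA    = {u,v,s,q}
  4. ckA   = {u}
  5. kcA   = {u,t,v,s,q,p}
  6. kckA  = {u,p}
  7. ckcA  = {r}
  8. ckckA = {r,t,v,s,q}
  9. kckcA = {r,s,q,p}
  10. ckckcA = {u,t,v}
  11. kckckcA = {u,t,v,p}
  12. ckckckcA = {r,s,q}
k, c of each give nothing new

12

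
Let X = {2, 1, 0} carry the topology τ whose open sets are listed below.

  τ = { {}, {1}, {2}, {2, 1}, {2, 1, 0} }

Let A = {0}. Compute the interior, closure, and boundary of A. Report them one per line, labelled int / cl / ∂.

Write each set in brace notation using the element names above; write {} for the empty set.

opens ⊆ A: {}; union → int = {}
complement {2, 1}; its interior {2, 1}; cl(A) = X∖{2, 1} = {0}
boundary = {0} ∖ {} = {0}

int(A) = {}
cl(A)  = {0}
∂A     = {0}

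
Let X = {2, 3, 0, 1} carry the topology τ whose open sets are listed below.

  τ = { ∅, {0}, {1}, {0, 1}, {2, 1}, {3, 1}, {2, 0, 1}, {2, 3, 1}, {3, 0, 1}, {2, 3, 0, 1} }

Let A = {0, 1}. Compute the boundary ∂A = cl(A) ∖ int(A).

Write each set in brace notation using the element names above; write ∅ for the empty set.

{2, 3}

interior: largest open inside A is {0, 1} (from ∅, {0}, {1}, {0, 1})
cl via duality: int({2, 3}) = ∅, so X∖∅ = {2, 3, 0, 1}
cl∖int = {2, 3}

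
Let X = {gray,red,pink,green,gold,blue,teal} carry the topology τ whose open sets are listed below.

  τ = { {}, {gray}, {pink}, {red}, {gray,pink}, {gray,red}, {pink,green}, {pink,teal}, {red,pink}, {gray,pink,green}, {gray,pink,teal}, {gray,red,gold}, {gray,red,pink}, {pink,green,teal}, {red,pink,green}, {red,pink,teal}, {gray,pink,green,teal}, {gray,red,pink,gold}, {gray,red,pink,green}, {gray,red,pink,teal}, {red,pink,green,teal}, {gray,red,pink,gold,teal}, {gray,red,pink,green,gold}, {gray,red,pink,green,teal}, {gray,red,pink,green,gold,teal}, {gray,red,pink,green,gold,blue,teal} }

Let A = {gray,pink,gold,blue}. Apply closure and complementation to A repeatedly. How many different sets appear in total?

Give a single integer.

8

cl via duality: int({red,green,teal}) = {red}, so X∖{red} = {gray,pink,green,gold,blue,teal}
Write k for closure, c for complement:
  1. A     = {gray,pink,gold,blue}
  2. kA    = {gray,pink,green,gold,blue,teal}
  3. cA    = {red,green,teal}
  4. ckA   = {red}
  5. kcA   = {red,green,gold,blue,teal}
  6. kckA  = {red,gold,blue}
  7. ckcA  = {gray,pink}
  8. ckckA = {gray,pink,green,teal}
applying k or c yields no new set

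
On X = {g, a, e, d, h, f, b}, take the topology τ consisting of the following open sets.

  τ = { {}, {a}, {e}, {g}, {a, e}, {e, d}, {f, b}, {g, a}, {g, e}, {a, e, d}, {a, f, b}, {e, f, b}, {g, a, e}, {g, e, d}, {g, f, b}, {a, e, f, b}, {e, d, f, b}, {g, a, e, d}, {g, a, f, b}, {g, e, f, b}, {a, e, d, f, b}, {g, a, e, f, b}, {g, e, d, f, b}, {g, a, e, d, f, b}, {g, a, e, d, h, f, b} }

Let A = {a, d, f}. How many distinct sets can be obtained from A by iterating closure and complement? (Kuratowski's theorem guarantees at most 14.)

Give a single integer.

complement {g, e, h, b}; its interior {g, e}; cl(A) = X∖{g, e} = {a, d, h, f, b}
With k = closure, c = complement:
  1. A     = {a, d, f}
  2. kA    = {a, d, h, f, b}
  3. cA    = {g, e, h, b}
  4. ckA   = {g, e}
  5. kcA   = {g, e, d, h, f, b}
  6. kckA  = {g, e, d, h}
  7. ckcA  = {a}
  8. ckckA = {a, f, b}
  9. kckcA = {a, h}
  10. kckckA = {a, h, f, b}
  11. ckckcA = {g, e, d, f, b}
  12. ckckckA = {g, e, d}
k, c of each give nothing new

12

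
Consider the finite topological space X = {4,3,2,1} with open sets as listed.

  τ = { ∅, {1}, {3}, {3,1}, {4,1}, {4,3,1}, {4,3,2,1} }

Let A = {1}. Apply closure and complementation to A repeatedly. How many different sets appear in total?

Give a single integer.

6

complement {4,3,2}; its interior {3}; cl(A) = X∖{3} = {4,2,1}
With k = closure, c = complement:
  1. A     = {1}
  2. kA    = {4,2,1}
  3. cA    = {4,3,2}
  4. ckA   = {3}
  5. kckA  = {3,2}
  6. ckckA = {4,1}
k, c of each give nothing new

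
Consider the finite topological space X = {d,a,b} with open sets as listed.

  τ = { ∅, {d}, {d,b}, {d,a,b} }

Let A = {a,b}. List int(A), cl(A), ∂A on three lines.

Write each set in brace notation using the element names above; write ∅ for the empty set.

int(A) = ∅
cl(A)  = {a,b}
∂A     = {a,b}

U open, U⊆A: ∅. int(A) = ⋃ = ∅
X∖A={d}, int(X∖A)={d}, hence cl(A)={a,b}
∂A: remove int from cl → {a,b}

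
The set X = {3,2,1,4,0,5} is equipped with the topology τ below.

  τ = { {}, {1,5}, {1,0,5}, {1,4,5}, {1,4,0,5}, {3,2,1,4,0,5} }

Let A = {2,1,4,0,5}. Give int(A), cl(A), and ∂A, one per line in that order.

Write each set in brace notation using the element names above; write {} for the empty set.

int(A) = {1,4,0,5}
cl(A)  = {3,2,1,4,0,5}
∂A     = {3,2}

interior: largest open inside A is {1,4,0,5} (from {}, {1,5}, {1,4,5}, {1,0,5}, {1,4,0,5})
cl via duality: int({3}) = {}, so X∖{} = {3,2,1,4,0,5}
cl∖int = {3,2}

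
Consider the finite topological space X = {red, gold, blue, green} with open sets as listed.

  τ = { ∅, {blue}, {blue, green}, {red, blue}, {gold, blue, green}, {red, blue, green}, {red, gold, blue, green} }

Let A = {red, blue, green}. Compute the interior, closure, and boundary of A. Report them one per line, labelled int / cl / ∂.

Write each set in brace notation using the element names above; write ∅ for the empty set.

open subsets of A: ∅, {blue}, {red, blue}, {blue, green}, {red, blue, green}; so int(A) = {red, blue, green}
closure: X∖int(X∖A) = X∖∅ = {red, gold, blue, green}
∂A = {red, gold, blue, green} minus {red, blue, green} = {gold}

int(A) = {red, blue, green}
cl(A)  = {red, gold, blue, green}
∂A     = {gold}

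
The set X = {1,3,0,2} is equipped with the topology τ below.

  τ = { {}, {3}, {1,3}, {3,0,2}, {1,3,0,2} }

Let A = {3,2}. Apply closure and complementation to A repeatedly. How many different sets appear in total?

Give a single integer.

6

cl via duality: int({1,0}) = {}, so X∖{} = {1,3,0,2}
Write k for closure, c for complement:
  1. A     = {3,2}
  2. kA    = {1,3,0,2}
  3. cA    = {1,0}
  4. ckA   = {}
  5. kcA   = {1,0,2}
  6. ckcA  = {3}
applying k or c yields no new set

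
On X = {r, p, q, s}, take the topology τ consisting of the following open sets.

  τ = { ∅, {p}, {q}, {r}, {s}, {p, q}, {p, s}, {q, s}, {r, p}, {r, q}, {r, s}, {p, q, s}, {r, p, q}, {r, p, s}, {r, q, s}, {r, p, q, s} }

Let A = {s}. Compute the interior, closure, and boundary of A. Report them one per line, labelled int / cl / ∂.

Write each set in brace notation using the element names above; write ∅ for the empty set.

int(A) = {s}
cl(A)  = {s}
∂A     = ∅

opens ⊆ A: ∅, {s}; union → int = {s}
complement {r, p, q}; its interior {r, p, q}; cl(A) = X∖{r, p, q} = {s}
boundary = {s} ∖ {s} = ∅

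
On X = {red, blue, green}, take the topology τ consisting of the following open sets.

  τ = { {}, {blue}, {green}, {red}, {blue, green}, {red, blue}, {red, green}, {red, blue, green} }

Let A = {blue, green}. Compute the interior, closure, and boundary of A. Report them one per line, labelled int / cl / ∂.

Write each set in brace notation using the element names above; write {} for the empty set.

int(A) = {blue, green}
cl(A)  = {blue, green}
∂A     = {}

interior: largest open inside A is {blue, green} (from {}, {green}, {blue}, {blue, green})
cl via duality: int({red}) = {red}, so X∖{red} = {blue, green}
cl∖int = {}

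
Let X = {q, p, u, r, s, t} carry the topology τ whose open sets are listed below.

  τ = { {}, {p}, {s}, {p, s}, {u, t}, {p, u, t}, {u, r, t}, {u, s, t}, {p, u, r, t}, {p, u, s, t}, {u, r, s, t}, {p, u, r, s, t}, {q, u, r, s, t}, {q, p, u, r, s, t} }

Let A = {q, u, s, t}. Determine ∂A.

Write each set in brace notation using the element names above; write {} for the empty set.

{q, r}

U open, U⊆A: {}, {s}, {u, t}, {u, s, t}. int(A) = ⋃ = {u, s, t}
X∖A={p, r}, int(X∖A)={p}, hence cl(A)={q, u, r, s, t}
∂A: remove int from cl → {q, r}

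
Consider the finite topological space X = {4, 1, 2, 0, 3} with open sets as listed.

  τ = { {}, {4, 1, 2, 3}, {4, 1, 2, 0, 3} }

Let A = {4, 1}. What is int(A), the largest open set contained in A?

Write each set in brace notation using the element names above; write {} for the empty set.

interior: largest open inside A is {} (from {})

{}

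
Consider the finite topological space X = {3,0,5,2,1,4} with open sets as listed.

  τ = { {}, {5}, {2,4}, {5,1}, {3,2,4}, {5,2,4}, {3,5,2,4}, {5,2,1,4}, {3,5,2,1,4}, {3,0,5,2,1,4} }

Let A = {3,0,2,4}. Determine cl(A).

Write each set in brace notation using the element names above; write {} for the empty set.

{3,0,2,4}

complement {5,1}; its interior {5,1}; cl(A) = X∖{5,1} = {3,0,2,4}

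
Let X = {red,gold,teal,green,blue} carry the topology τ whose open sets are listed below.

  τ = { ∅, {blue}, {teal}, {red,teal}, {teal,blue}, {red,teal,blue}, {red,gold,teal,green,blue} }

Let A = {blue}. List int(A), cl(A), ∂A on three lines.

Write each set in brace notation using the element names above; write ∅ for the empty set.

int(A) = {blue}
cl(A)  = {gold,green,blue}
∂A     = {gold,green}

U open, U⊆A: ∅, {blue}. int(A) = ⋃ = {blue}
X∖A={red,gold,teal,green}, int(X∖A)={red,teal}, hence cl(A)={gold,green,blue}
∂A: remove int from cl → {gold,green}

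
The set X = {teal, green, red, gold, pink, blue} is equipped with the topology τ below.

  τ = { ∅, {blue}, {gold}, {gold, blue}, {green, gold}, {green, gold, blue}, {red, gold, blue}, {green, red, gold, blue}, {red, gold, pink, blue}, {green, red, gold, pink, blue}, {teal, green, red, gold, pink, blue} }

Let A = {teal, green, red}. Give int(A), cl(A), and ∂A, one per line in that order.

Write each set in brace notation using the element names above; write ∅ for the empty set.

int(A) = ∅
cl(A)  = {teal, green, red, pink}
∂A     = {teal, green, red, pink}

U open, U⊆A: ∅. int(A) = ⋃ = ∅
X∖A={gold, pink, blue}, int(X∖A)={gold, blue}, hence cl(A)={teal, green, red, pink}
∂A: remove int from cl → {teal, green, red, pink}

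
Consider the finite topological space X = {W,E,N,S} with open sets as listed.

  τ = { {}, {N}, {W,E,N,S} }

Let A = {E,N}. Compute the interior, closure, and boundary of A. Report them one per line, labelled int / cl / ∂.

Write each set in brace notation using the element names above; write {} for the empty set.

int(A) = {N}
cl(A)  = {W,E,N,S}
∂A     = {W,E,S}

U open, U⊆A: {}, {N}. int(A) = ⋃ = {N}
X∖A={W,S}, int(X∖A)={}, hence cl(A)={W,E,N,S}
∂A: remove int from cl → {W,E,S}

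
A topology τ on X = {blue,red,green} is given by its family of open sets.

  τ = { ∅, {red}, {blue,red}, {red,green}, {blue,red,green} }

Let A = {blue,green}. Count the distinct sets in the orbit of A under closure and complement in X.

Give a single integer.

closure: X∖int(X∖A) = X∖{red} = {blue,green}
Let k=closure and c=complement:
  1. A     = {blue,green}
  2. cA    = {red}
  3. kcA   = {blue,red,green}
  4. ckcA  = ∅
— saturated at 4

4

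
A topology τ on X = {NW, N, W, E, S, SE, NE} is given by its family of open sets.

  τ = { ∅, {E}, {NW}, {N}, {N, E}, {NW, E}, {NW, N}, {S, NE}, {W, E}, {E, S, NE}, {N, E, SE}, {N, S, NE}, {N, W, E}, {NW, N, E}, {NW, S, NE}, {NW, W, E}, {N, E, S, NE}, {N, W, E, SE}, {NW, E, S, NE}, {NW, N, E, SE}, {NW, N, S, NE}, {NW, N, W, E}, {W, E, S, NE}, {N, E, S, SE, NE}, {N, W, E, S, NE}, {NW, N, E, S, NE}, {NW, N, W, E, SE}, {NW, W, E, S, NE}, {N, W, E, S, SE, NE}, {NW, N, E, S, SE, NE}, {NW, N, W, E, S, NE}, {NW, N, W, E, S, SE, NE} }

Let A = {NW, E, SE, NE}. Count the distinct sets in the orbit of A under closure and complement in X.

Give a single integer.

12

closure: X∖int(X∖A) = X∖{N} = {NW, W, E, S, SE, NE}
Let k=closure and c=complement:
  1. A     = {NW, E, SE, NE}
  2. kA    = {NW, W, E, S, SE, NE}
  3. cA    = {N, W, S}
  4. ckA   = {N}
  5. kcA   = {N, W, S, SE, NE}
  6. kckA  = {N, SE}
  7. ckcA  = {NW, E}
  8. ckckA = {NW, W, E, S, NE}
  9. kckcA = {NW, W, E, SE}
  10. ckckcA = {N, S, NE}
  11. kckckcA = {N, S, SE, NE}
  12. ckckckcA = {NW, W, E}
— saturated at 12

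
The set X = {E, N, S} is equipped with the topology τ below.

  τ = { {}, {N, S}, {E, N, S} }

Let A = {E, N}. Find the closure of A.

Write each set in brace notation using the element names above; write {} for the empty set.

complement {S}; its interior {}; cl(A) = X∖{} = {E, N, S}

{E, N, S}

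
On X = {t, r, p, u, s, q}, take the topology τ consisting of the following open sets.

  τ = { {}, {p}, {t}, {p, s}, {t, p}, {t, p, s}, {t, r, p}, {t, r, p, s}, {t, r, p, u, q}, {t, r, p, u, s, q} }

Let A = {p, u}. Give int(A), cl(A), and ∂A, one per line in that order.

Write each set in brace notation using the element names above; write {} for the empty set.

open subsets of A: {}, {p}; so int(A) = {p}
closure: X∖int(X∖A) = X∖{t} = {r, p, u, s, q}
∂A = {r, p, u, s, q} minus {p} = {r, u, s, q}

int(A) = {p}
cl(A)  = {r, p, u, s, q}
∂A     = {r, u, s, q}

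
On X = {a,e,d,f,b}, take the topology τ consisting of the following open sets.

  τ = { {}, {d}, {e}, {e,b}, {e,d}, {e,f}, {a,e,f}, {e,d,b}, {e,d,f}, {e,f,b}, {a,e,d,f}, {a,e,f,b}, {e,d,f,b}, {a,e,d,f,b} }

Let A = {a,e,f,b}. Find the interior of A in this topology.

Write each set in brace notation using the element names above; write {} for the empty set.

interior: largest open inside A is {a,e,f,b} (from {}, {e}, {e,f}, {e,b}, {a,e,f}, {e,f,b}, {a,e,f,b})

{a,e,f,b}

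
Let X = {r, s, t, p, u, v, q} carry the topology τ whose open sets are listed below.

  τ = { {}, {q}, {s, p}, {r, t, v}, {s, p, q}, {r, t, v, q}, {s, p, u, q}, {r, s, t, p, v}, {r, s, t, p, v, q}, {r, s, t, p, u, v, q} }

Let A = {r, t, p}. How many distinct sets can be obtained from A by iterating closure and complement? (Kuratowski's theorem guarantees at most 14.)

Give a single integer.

8

closure: X∖int(X∖A) = X∖{q} = {r, s, t, p, u, v}
Let k=closure and c=complement:
  1. A     = {r, t, p}
  2. kA    = {r, s, t, p, u, v}
  3. cA    = {s, u, v, q}
  4. ckA   = {q}
  5. kcA   = {r, s, t, p, u, v, q}
  6. kckA  = {u, q}
  7. ckcA  = {}
  8. ckckA = {r, s, t, p, v}
— saturated at 8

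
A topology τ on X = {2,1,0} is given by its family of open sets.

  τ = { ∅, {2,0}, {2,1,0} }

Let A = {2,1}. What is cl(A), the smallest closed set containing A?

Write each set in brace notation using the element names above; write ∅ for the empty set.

cl via duality: int({0}) = ∅, so X∖∅ = {2,1,0}

{2,1,0}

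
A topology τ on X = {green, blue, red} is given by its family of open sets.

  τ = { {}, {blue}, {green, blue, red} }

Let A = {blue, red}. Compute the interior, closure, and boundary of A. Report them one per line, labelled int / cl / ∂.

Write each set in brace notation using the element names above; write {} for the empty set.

int(A) = {blue}
cl(A)  = {green, blue, red}
∂A     = {green, red}

U open, U⊆A: {}, {blue}. int(A) = ⋃ = {blue}
X∖A={green}, int(X∖A)={}, hence cl(A)={green, blue, red}
∂A: remove int from cl → {green, red}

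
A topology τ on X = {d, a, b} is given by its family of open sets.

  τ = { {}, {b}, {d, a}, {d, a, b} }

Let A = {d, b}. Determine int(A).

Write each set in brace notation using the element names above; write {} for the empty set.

{b}

interior: largest open inside A is {b} (from {}, {b})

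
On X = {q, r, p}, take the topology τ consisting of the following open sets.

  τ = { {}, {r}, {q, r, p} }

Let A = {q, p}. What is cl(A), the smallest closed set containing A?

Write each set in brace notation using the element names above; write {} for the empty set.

cl via duality: int({r}) = {r}, so X∖{r} = {q, p}

{q, p}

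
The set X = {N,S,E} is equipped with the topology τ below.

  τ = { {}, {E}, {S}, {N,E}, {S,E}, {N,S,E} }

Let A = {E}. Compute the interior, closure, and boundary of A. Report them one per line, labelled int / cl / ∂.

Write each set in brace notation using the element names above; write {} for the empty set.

int(A) = {E}
cl(A)  = {N,E}
∂A     = {N}

interior: largest open inside A is {E} (from {}, {E})
cl via duality: int({N,S}) = {S}, so X∖{S} = {N,E}
cl∖int = {N}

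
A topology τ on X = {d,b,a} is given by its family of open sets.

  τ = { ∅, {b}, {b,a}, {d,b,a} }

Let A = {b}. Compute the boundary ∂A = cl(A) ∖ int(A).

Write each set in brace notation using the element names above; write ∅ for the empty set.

opens ⊆ A: ∅, {b}; union → int = {b}
complement {d,a}; its interior ∅; cl(A) = X∖∅ = {d,b,a}
boundary = {d,b,a} ∖ {b} = {d,a}

{d,a}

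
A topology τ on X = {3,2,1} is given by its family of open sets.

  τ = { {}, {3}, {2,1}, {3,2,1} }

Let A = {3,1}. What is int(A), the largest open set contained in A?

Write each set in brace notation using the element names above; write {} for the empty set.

{3}

U open, U⊆A: {}, {3}. int(A) = ⋃ = {3}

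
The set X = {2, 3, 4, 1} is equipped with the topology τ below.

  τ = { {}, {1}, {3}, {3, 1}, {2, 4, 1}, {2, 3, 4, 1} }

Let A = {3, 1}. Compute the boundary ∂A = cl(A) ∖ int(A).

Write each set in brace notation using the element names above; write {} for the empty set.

U open, U⊆A: {}, {3}, {1}, {3, 1}. int(A) = ⋃ = {3, 1}
X∖A={2, 4}, int(X∖A)={}, hence cl(A)={2, 3, 4, 1}
∂A: remove int from cl → {2, 4}

{2, 4}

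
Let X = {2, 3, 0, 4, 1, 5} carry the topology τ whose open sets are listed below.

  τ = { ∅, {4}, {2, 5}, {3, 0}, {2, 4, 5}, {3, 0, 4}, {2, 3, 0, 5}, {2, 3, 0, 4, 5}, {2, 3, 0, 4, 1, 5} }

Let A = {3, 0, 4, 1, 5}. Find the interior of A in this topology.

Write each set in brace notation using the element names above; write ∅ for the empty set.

open subsets of A: ∅, {4}, {3, 0}, {3, 0, 4}; so int(A) = {3, 0, 4}

{3, 0, 4}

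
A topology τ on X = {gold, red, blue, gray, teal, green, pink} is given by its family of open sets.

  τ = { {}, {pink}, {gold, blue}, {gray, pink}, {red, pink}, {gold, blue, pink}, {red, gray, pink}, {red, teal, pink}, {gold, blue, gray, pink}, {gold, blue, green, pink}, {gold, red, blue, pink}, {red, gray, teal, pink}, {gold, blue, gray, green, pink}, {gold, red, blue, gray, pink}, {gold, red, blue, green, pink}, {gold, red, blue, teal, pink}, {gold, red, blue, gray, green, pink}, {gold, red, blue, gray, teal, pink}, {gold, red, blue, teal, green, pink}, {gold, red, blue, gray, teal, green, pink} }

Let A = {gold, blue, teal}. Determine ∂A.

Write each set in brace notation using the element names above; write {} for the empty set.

U open, U⊆A: {}, {gold, blue}. int(A) = ⋃ = {gold, blue}
X∖A={red, gray, green, pink}, int(X∖A)={red, gray, pink}, hence cl(A)={gold, blue, teal, green}
∂A: remove int from cl → {teal, green}

{teal, green}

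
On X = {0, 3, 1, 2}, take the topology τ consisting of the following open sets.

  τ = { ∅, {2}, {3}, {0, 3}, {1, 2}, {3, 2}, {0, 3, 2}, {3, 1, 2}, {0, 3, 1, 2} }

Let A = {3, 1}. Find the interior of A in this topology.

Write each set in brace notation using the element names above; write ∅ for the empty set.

{3}

interior: largest open inside A is {3} (from ∅, {3})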